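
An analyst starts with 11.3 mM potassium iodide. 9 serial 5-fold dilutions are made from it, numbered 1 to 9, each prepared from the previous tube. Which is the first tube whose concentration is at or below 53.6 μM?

Tube n has concentration 11.3 mM / 5ⁿ.
Need 5ⁿ ≥ 11.3 mM / 53.6 μM = 211, so n ≥ 3.32.
First such tube: n = 4.

tube 4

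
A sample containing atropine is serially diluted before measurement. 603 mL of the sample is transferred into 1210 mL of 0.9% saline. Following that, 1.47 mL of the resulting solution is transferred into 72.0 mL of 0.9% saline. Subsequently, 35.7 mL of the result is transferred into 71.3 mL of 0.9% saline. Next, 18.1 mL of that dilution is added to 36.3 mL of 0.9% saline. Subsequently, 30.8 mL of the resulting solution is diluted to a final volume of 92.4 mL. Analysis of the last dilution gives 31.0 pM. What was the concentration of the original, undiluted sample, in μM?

Overall dilution factor = 3.007 × 49.98 × 2.997 × 3.006 × 3 = 4061.
Original = 31.0 pM × 4061 = 1.26 × 10⁵ pM = 0.126 μM.

0.126 μM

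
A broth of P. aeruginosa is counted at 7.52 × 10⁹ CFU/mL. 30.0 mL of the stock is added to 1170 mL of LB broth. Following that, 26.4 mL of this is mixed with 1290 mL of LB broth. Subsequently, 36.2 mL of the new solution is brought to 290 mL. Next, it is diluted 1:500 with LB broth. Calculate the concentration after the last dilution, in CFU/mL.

941 CFU/mL

Overall dilution factor = 40 × 49.86 × 8.011 × 500 = 7.99 × 10⁶.
7.52 × 10⁹ CFU/mL / 7.99 × 10⁶ = 941 CFU/mL.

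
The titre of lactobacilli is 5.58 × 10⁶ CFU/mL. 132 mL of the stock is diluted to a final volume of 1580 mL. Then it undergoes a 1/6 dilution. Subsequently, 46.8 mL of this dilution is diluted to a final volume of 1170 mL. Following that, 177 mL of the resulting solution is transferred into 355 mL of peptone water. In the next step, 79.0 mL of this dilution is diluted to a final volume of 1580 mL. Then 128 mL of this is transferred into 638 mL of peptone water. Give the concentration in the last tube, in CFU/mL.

Overall dilution factor = 11.97 × 6 × 25 × 3.006 × 20 × 5.984 = 6.46 × 10⁵.
5.58 × 10⁶ CFU/mL / 6.46 × 10⁵ = 8.64 CFU/mL.

8.64 CFU/mL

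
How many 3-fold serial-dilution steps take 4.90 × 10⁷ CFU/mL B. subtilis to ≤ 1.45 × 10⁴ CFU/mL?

Need 3ⁿ ≥ 3379, so n ≥ log(3379)/log(3) = 7.40.
Minimum whole steps: n = 8.

8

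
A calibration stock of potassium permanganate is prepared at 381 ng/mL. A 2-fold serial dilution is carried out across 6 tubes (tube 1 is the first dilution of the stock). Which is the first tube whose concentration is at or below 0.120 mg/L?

Tube n has concentration 381 ng/mL / 2ⁿ.
Need 2ⁿ ≥ 381 ng/mL / 0.120 mg/L = 3.17, so n ≥ 1.67.
First such tube: n = 2.

tube 2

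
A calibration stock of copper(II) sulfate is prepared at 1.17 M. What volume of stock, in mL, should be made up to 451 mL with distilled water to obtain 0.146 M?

56.3 mL

V₁ = C₂V₂/C₁ = 0.146 × 451 / 1.17 = 56.3 mL.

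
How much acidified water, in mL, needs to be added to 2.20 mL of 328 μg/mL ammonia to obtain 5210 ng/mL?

136 mL

5210 ng/mL = 5.21 μg/mL.
V₂ = C₁V₁/C₂ = 328 × 2.20 / 5.21 = 139 mL.
Diluent to add = V₂ − V₁ = 139 − 2.20 = 136 mL.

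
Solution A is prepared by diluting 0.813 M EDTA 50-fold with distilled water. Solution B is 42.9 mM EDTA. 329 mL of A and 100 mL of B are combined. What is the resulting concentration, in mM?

C_A = 0.813 M / 50 = 0.0163 M.
C_B = 42.9 mM = 0.0429 M.
C_mix = (C_A·V_A + C_B·V_B)/(V_A + V_B) = (0.0163×329 + 0.0429×100) / 429.0 = 0.0225 M = 22.5 mM.

22.5 mM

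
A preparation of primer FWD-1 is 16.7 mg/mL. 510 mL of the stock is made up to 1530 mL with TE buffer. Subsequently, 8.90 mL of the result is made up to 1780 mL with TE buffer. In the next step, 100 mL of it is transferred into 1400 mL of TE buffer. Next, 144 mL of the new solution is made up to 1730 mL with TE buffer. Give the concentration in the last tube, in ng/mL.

Overall dilution factor = 3 × 200 × 15 × 12.01 = 1.08 × 10⁵.
16.7 mg/mL / 1.08 × 10⁵ = 1.54 × 10⁻⁴ mg/mL = 154 ng/mL.

154 ng/mL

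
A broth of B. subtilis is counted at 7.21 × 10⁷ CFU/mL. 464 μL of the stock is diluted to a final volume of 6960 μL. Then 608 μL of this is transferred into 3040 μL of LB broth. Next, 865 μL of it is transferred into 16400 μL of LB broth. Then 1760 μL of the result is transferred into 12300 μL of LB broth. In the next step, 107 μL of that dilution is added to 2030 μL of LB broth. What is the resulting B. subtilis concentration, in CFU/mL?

252 CFU/mL

Overall dilution factor = 15 × 6 × 19.96 × 7.989 × 19.97 = 2.87 × 10⁵.
7.21 × 10⁷ CFU/mL / 2.87 × 10⁵ = 252 CFU/mL.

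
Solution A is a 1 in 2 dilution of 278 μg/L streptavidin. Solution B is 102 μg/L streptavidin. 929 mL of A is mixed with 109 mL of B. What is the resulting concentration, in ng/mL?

135 ng/mL

C_A = 278 μg/L / 2 = 139 μg/L.
C_mix = (C_A·V_A + C_B·V_B)/(V_A + V_B) = (139×929 + 102×109) / 1038 = 135 μg/L = 135 ng/mL.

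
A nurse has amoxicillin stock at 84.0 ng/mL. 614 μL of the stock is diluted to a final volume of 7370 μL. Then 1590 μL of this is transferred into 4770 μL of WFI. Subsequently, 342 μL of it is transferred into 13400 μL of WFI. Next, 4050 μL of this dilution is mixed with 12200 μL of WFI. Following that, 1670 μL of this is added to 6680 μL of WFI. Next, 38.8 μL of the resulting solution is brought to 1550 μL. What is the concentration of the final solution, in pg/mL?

0.0543 pg/mL

Overall dilution factor = 12.00 × 4 × 40.18 × 4.012 × 5 × 39.95 = 1.55 × 10⁶.
84.0 ng/mL / 1.55 × 10⁶ = 5.43 × 10⁻⁵ ng/mL = 0.0543 pg/mL.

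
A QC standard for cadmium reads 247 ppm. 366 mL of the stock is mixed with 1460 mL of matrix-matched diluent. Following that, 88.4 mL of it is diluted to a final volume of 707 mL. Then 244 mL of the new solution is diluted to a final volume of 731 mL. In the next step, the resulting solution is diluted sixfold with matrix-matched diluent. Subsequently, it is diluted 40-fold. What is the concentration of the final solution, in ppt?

Overall dilution factor = 4.989 × 7.998 × 2.996 × 6 × 40 = 2.87 × 10⁴.
247 ppm / 2.87 × 10⁴ = 8.61 × 10⁻³ ppm = 8610 ppt.

8610 ppt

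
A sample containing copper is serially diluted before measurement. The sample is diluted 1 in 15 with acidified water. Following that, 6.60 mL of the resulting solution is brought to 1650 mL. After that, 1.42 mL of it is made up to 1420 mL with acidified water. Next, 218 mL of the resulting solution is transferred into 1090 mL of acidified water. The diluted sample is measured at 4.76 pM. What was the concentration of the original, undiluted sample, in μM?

107 μM

Overall dilution factor = 15 × 250 × 1000 × 6 = 2.25 × 10⁷.
Original = 4.76 pM × 2.25 × 10⁷ = 1.07 × 10⁸ pM = 107 μM.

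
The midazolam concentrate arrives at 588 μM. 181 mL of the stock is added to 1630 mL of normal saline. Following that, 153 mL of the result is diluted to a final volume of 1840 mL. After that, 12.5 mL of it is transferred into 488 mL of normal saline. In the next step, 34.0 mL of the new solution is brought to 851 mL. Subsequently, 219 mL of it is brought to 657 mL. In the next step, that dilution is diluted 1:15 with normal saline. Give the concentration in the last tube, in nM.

0.108 nM

Overall dilution factor = 10.01 × 12.03 × 40.04 × 25.03 × 3 × 15 = 5.43 × 10⁶.
588 μM / 5.43 × 10⁶ = 1.08 × 10⁻⁴ μM = 0.108 nM.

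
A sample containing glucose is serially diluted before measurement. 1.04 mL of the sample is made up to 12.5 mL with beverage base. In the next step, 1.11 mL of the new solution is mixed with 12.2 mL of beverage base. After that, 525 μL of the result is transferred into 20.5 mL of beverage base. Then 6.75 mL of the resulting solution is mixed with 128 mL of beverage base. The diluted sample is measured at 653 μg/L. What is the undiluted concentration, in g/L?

75.2 g/L

Overall dilution factor = 12.02 × 11.99 × 40.05 × 19.96 = 1.15 × 10⁵.
Original = 653 μg/L × 1.15 × 10⁵ = 7.52 × 10⁷ μg/L = 75.2 g/L.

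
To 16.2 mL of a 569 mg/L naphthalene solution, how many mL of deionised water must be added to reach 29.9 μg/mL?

29.9 μg/mL = 29.9 mg/L.
V₂ = C₁V₁/C₂ = 569 × 16.2 / 29.9 = 308 mL.
Diluent to add = V₂ − V₁ = 308 − 16.2 = 292 mL.

292 mL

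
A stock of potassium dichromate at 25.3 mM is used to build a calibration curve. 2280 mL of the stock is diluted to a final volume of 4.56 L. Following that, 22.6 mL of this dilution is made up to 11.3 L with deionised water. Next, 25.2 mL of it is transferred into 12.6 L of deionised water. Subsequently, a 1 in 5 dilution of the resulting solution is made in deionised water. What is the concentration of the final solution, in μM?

0.0101 μM

Overall dilution factor = 2 × 500 × 501 × 5 = 2.50 × 10⁶.
25.3 mM / 2.50 × 10⁶ = 1.01 × 10⁻⁵ mM = 0.0101 μM.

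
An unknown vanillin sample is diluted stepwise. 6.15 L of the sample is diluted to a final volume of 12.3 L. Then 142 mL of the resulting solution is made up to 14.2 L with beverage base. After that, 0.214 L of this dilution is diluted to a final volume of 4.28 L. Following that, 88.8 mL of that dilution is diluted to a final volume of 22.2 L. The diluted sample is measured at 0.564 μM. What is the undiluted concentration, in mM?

564 mM

Overall dilution factor = 2 × 100 × 20 × 250 = 1.00 × 10⁶.
Original = 0.564 μM × 1.00 × 10⁶ = 5.64 × 10⁵ μM = 564 mM.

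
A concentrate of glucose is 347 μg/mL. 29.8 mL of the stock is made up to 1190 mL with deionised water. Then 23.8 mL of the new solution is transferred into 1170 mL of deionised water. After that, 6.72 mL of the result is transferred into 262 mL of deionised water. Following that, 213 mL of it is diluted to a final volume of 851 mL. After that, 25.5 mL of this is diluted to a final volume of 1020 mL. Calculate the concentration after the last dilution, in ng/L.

27.1 ng/L

Overall dilution factor = 39.93 × 50.16 × 39.99 × 3.995 × 40 = 1.28 × 10⁷.
347 μg/mL / 1.28 × 10⁷ = 2.71 × 10⁻⁵ μg/mL = 27.1 ng/L.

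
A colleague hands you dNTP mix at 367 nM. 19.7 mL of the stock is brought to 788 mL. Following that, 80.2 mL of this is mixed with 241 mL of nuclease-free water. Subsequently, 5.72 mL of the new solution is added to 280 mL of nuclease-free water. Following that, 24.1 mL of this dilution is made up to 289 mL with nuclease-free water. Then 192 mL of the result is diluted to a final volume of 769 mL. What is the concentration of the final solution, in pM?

Overall dilution factor = 40 × 4.005 × 49.95 × 11.99 × 4.005 = 3.84 × 10⁵.
367 nM / 3.84 × 10⁵ = 9.55 × 10⁻⁴ nM = 0.955 pM.

0.955 pM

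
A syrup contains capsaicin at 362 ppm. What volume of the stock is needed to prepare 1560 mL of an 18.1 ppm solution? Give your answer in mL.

V₁ = C₂V₂/C₁ = 18.1 × 1560 / 362 = 78.0 mL.

78.0 mL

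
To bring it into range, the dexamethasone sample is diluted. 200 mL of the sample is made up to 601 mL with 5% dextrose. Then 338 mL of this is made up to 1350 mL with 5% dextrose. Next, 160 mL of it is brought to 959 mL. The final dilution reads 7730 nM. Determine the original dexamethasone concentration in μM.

556 μM

Overall dilution factor = 3.005 × 3.994 × 5.994 = 71.9.
Original = 7730 nM × 71.9 = 5.56 × 10⁵ nM = 556 μM.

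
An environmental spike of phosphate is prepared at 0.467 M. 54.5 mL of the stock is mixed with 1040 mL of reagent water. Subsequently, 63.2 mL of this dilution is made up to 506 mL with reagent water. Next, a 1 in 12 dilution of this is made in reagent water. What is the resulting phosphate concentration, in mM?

0.242 mM

Overall dilution factor = 20.08 × 8.006 × 12 = 1929.
0.467 M / 1929 = 2.42 × 10⁻⁴ M = 0.242 mM.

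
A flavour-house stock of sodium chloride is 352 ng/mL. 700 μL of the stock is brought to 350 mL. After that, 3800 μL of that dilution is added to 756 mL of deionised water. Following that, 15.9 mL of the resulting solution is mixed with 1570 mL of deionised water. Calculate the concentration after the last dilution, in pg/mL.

0.0353 pg/mL

Overall dilution factor = 500 × 199.9 × 99.74 = 9.97 × 10⁶.
352 ng/mL / 9.97 × 10⁶ = 3.53 × 10⁻⁵ ng/mL = 0.0353 pg/mL.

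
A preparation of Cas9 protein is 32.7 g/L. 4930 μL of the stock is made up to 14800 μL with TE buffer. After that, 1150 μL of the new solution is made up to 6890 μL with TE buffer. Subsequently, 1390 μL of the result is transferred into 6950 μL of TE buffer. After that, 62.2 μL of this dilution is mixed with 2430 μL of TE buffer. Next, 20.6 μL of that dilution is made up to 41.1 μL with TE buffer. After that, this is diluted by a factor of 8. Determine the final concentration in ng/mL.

Overall dilution factor = 3.002 × 5.991 × 6 × 40.07 × 1.995 × 8 = 6.90 × 10⁴.
32.7 g/L / 6.90 × 10⁴ = 4.74 × 10⁻⁴ g/L = 474 ng/mL.

474 ng/mL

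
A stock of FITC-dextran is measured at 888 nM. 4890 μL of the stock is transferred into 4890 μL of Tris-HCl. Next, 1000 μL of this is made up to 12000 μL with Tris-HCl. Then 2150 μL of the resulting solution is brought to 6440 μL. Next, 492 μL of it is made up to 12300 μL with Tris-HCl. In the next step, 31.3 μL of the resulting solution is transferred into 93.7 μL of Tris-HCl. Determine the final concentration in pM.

124 pM

Overall dilution factor = 2 × 12 × 2.995 × 25 × 3.994 = 7177.
888 nM / 7177 = 0.124 nM = 124 pM.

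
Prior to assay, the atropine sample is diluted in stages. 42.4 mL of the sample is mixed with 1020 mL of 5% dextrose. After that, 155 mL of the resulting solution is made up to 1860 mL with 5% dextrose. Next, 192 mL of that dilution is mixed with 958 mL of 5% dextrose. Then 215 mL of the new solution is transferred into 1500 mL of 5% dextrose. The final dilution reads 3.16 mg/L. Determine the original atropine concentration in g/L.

45.4 g/L

Overall dilution factor = 25.06 × 12 × 5.990 × 7.977 = 1.44 × 10⁴.
Original = 3.16 mg/L × 1.44 × 10⁴ = 4.54 × 10⁴ mg/L = 45.4 g/L.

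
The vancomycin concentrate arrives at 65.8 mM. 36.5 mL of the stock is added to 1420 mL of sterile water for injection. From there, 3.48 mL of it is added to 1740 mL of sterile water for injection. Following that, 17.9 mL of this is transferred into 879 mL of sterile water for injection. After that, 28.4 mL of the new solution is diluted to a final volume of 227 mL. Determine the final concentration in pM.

8220 pM

Overall dilution factor = 39.90 × 501 × 50.11 × 7.993 = 8.01 × 10⁶.
65.8 mM / 8.01 × 10⁶ = 8.22 × 10⁻⁶ mM = 8220 pM.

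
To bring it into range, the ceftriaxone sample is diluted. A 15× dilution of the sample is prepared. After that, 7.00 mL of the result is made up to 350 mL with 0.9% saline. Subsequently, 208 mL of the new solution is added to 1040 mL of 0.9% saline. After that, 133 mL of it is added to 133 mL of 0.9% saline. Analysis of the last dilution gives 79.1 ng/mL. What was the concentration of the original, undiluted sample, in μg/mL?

Overall dilution factor = 15 × 50 × 6 × 2 = 9000.
Original = 79.1 ng/mL × 9000 = 7.12 × 10⁵ ng/mL = 712 μg/mL.

712 μg/mL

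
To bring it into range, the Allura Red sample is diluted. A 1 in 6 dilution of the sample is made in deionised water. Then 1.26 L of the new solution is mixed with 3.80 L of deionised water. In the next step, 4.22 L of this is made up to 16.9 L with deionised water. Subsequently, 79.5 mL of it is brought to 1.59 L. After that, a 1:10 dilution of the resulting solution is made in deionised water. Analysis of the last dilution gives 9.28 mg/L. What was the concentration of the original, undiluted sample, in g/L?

179 g/L

Overall dilution factor = 6 × 4.016 × 4.005 × 20 × 10 = 1.93 × 10⁴.
Original = 9.28 mg/L × 1.93 × 10⁴ = 1.79 × 10⁵ mg/L = 179 g/L.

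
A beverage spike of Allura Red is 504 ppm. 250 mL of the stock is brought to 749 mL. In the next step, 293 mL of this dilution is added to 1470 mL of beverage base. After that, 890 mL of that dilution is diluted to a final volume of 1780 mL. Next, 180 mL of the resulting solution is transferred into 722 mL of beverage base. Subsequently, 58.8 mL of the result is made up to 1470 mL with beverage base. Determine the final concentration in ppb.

112 ppb

Overall dilution factor = 2.996 × 6.017 × 2 × 5.011 × 25 = 4517.
504 ppm / 4517 = 0.112 ppm = 112 ppb.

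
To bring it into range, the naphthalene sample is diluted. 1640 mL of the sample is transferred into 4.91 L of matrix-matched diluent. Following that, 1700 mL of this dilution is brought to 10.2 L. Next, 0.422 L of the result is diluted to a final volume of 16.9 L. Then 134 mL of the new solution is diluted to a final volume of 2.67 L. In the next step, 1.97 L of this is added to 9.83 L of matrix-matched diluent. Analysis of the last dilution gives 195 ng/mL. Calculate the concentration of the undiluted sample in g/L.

Overall dilution factor = 3.994 × 6 × 40.05 × 19.93 × 5.990 = 1.15 × 10⁵.
Original = 195 ng/mL × 1.15 × 10⁵ = 2.23 × 10⁷ ng/mL = 22.3 g/L.

22.3 g/L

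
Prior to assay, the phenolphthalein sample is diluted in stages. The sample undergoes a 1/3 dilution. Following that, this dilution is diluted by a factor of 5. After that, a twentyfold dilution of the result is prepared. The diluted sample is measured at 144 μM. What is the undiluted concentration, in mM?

Overall dilution factor = 3 × 5 × 20 = 300.
Original = 144 μM × 300 = 4.32 × 10⁴ μM = 43.2 mM.

43.2 mM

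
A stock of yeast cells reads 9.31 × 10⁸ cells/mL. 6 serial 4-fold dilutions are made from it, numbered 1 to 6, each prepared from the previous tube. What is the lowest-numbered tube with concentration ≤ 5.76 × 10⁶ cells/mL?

Tube n has concentration 9.31 × 10⁸ cells/mL / 4ⁿ.
Need 4ⁿ ≥ 9.31 × 10⁸ cells/mL / 5.76 × 10⁶ cells/mL = 162, so n ≥ 3.67.
First such tube: n = 4.

tube 4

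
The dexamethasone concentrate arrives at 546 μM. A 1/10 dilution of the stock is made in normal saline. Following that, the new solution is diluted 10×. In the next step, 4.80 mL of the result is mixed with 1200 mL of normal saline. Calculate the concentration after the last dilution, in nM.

Overall dilution factor = 10 × 10 × 251 = 2.51 × 10⁴.
546 μM / 2.51 × 10⁴ = 0.0218 μM = 21.8 nM.

21.8 nM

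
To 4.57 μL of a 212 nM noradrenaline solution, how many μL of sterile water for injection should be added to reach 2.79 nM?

V₂ = C₁V₁/C₂ = 212 × 4.57 / 2.79 = 347 μL.
Diluent to add = V₂ − V₁ = 347 − 4.57 = 343 μL.

343 μL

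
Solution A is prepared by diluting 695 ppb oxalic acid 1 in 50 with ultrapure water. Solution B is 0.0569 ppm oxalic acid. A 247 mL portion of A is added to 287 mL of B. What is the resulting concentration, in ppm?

0.0370 ppm

C_A = 695 ppb / 50 = 13.9 ppb.
C_B = 0.0569 ppm = 56.9 ppb.
C_mix = (C_A·V_A + C_B·V_B)/(V_A + V_B) = (13.9×247 + 56.9×287) / 534.0 = 37.0 ppb = 0.0370 ppm.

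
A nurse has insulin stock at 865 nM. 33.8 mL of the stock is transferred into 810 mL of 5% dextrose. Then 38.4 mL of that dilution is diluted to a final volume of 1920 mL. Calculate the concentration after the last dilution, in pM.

Overall dilution factor = 24.96 × 50 = 1248.
865 nM / 1248 = 0.693 nM = 693 pM.

693 pM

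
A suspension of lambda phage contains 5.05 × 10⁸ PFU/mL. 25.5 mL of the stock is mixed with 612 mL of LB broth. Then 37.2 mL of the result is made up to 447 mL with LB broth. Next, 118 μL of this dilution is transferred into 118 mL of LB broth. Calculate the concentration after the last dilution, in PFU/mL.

Overall dilution factor = 25 × 12.02 × 1001 = 3.01 × 10⁵.
5.05 × 10⁸ PFU/mL / 3.01 × 10⁵ = 1680 PFU/mL.

1680 PFU/mL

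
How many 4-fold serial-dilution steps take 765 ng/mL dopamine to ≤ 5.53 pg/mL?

Need 4ⁿ ≥ 1.38 × 10⁵, so n ≥ log(1.38 × 10⁵)/log(4) = 8.54.
Minimum whole steps: n = 9.

9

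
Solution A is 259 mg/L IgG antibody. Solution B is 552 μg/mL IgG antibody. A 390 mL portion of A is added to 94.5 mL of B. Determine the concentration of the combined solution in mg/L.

C_B = 552 μg/mL = 552 mg/L.
C_mix = (C_A·V_A + C_B·V_B)/(V_A + V_B) = (259×390 + 552×94.5) / 484.5 = 316 mg/L.

316 mg/L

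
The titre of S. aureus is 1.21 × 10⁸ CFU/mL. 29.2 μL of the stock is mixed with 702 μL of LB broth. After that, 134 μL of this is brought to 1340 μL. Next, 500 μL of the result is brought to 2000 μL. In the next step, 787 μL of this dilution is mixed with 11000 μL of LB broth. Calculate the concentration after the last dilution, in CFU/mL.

8070 CFU/mL

Overall dilution factor = 25.04 × 10 × 4 × 14.98 = 1.50 × 10⁴.
1.21 × 10⁸ CFU/mL / 1.50 × 10⁴ = 8070 CFU/mL.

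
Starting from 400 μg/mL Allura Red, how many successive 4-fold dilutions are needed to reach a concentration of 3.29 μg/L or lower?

9

Need 4ⁿ ≥ 1.22 × 10⁵, so n ≥ log(1.22 × 10⁵)/log(4) = 8.45.
Minimum whole steps: n = 9.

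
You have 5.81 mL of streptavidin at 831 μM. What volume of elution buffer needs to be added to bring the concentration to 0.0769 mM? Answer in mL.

0.0769 mM = 76.9 μM.
V₂ = C₁V₁/C₂ = 831 × 5.81 / 76.9 = 62.8 mL.
Diluent to add = V₂ − V₁ = 62.8 − 5.81 = 57.0 mL.

57.0 mL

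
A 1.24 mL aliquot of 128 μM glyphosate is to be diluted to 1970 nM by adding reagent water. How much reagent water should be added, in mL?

1970 nM = 1.97 μM.
V₂ = C₁V₁/C₂ = 128 × 1.24 / 1.97 = 80.6 mL.
Diluent to add = V₂ − V₁ = 80.6 − 1.24 = 79.3 mL.

79.3 mL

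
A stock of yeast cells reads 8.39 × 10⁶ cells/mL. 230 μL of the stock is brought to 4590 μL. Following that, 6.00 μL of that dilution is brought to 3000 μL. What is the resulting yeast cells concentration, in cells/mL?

841 cells/mL

Overall dilution factor = 19.96 × 500 = 9978.
8.39 × 10⁶ cells/mL / 9978 = 841 cells/mL.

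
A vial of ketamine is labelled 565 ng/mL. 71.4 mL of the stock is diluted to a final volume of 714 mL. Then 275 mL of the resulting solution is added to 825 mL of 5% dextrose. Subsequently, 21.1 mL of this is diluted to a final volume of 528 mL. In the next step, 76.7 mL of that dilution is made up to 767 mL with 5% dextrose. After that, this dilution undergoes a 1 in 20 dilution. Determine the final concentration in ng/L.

Overall dilution factor = 10 × 4 × 25.02 × 10 × 20 = 2.00 × 10⁵.
565 ng/mL / 2.00 × 10⁵ = 2.82 × 10⁻³ ng/mL = 2.82 ng/L.

2.82 ng/L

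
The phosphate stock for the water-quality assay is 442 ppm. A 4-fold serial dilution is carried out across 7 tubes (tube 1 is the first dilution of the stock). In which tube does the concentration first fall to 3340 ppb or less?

Tube n has concentration 442 ppm / 4ⁿ.
Need 4ⁿ ≥ 442 ppm / 3340 ppb = 132, so n ≥ 3.52.
First such tube: n = 4.

tube 4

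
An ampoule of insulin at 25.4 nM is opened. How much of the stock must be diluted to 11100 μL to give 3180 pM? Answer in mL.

3180 pM = 3.18 nM.
V₁ = C₂V₂/C₁ = 3.18 × 11100 / 25.4 = 1390 μL = 1.39 mL.

1.39 mL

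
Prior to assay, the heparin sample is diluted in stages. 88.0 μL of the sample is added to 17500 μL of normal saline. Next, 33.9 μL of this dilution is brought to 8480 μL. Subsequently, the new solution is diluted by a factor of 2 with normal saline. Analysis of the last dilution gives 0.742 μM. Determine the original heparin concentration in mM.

74.2 mM

Overall dilution factor = 199.9 × 250.1 × 2 = 10.00 × 10⁴.
Original = 0.742 μM × 10.00 × 10⁴ = 7.42 × 10⁴ μM = 74.2 mM.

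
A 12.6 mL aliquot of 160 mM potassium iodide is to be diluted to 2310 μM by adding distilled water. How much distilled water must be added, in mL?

2310 μM = 2.31 mM.
V₂ = C₁V₁/C₂ = 160 × 12.6 / 2.31 = 873 mL.
Diluent to add = V₂ − V₁ = 873 − 12.6 = 860 mL.

860 mL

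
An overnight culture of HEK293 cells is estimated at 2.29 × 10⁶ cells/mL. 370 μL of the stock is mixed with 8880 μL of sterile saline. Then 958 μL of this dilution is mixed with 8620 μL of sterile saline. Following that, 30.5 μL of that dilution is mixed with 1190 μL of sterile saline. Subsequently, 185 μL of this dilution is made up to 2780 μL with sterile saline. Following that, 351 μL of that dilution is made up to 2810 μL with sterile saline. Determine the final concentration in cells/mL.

Overall dilution factor = 25 × 9.998 × 40.02 × 15.03 × 8.006 = 1.20 × 10⁶.
2.29 × 10⁶ cells/mL / 1.20 × 10⁶ = 1.90 cells/mL.

1.90 cells/mL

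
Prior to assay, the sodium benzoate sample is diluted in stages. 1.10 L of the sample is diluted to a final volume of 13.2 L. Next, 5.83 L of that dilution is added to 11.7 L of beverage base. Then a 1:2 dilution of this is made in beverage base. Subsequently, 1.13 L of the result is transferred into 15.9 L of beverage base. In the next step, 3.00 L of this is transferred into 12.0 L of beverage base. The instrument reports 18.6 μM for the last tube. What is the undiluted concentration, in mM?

101 mM

Overall dilution factor = 12 × 3.007 × 2 × 15.07 × 5 = 5438.
Original = 18.6 μM × 5438 = 1.01 × 10⁵ μM = 101 mM.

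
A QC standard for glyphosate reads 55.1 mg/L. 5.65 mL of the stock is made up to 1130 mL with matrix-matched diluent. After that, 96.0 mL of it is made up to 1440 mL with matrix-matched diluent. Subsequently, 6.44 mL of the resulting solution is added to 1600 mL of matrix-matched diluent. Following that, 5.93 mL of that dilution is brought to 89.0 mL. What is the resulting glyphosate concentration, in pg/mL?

Overall dilution factor = 200 × 15 × 249.4 × 15.01 = 1.12 × 10⁷.
55.1 mg/L / 1.12 × 10⁷ = 4.91 × 10⁻⁶ mg/L = 4.91 pg/mL.

4.91 pg/mL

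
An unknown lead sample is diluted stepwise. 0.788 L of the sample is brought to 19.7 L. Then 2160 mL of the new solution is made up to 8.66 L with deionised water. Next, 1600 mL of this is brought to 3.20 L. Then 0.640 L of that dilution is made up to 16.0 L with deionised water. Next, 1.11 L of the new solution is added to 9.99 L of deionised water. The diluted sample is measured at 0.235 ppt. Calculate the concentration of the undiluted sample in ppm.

Overall dilution factor = 25 × 4.009 × 2 × 25 × 10 = 5.01 × 10⁴.
Original = 0.235 ppt × 5.01 × 10⁴ = 1.18 × 10⁴ ppt = 0.0118 ppm.

0.0118 ppm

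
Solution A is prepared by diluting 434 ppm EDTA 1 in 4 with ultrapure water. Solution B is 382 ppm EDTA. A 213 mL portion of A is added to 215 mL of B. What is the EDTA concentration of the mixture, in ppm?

C_A = 434 ppm / 4 = 108 ppm.
C_mix = (C_A·V_A + C_B·V_B)/(V_A + V_B) = (108×213 + 382×215) / 428.0 = 246 ppm.

246 ppm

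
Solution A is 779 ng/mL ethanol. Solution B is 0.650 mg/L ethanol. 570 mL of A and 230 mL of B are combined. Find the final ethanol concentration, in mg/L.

0.742 mg/L

C_B = 0.650 mg/L = 650 ng/mL.
C_mix = (C_A·V_A + C_B·V_B)/(V_A + V_B) = (779×570 + 650×230) / 800.0 = 742 ng/mL = 0.742 mg/L.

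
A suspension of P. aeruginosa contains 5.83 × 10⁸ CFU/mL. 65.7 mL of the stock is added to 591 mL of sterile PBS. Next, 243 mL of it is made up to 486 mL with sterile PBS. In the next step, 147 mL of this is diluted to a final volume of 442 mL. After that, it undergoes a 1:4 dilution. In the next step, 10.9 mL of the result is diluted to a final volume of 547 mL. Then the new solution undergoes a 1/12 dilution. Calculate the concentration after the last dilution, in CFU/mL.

4030 CFU/mL

Overall dilution factor = 9.995 × 2 × 3.007 × 4 × 50.18 × 12 = 1.45 × 10⁵.
5.83 × 10⁸ CFU/mL / 1.45 × 10⁵ = 4030 CFU/mL.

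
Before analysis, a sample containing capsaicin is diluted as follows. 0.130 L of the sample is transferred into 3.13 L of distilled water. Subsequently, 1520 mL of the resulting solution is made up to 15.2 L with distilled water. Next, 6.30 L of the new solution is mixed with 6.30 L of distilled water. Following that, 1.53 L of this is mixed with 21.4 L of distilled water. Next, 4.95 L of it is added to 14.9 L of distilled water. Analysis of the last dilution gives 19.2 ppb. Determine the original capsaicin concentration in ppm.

Overall dilution factor = 25.08 × 10 × 2 × 14.99 × 4.010 = 3.01 × 10⁴.
Original = 19.2 ppb × 3.01 × 10⁴ = 5.79 × 10⁵ ppb = 579 ppm.

579 ppm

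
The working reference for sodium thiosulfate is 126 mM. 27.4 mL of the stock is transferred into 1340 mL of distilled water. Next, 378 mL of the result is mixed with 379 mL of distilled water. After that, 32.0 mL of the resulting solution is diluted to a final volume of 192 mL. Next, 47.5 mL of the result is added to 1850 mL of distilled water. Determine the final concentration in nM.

Overall dilution factor = 49.91 × 2.003 × 6 × 39.95 = 2.40 × 10⁴.
126 mM / 2.40 × 10⁴ = 5.26 × 10⁻³ mM = 5260 nM.

5260 nM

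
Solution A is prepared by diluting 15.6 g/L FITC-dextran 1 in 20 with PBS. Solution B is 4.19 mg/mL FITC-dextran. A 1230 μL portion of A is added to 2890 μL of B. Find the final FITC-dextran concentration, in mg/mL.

C_A = 15.6 g/L / 20 = 0.780 g/L.
C_B = 4.19 mg/mL = 4.19 g/L.
C_mix = (C_A·V_A + C_B·V_B)/(V_A + V_B) = (0.780×1230 + 4.19×2890) / 4120 = 3.17 g/L = 3.17 mg/mL.

3.17 mg/mL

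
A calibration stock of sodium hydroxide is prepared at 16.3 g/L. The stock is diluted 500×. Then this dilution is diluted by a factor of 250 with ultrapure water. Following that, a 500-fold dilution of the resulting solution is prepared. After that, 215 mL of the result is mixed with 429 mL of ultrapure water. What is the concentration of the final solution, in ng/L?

Overall dilution factor = 500 × 250 × 500 × 2.995 = 1.87 × 10⁸.
16.3 g/L / 1.87 × 10⁸ = 8.71 × 10⁻⁸ g/L = 87.1 ng/L.

87.1 ng/L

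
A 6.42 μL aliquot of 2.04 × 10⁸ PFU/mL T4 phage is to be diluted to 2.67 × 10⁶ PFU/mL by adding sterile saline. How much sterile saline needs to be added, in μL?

484 μL

V₂ = C₁V₁/C₂ = 2.04 × 10⁸ × 6.42 / 2.67 × 10⁶ = 491 μL.
Diluent to add = V₂ − V₁ = 491 − 6.42 = 484 μL.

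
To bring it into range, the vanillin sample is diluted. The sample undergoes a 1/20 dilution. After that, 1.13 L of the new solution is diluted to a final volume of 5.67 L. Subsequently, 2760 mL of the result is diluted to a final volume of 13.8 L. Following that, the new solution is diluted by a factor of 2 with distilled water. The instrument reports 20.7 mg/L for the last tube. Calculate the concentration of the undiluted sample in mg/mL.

Overall dilution factor = 20 × 5.018 × 5 × 2 = 1004.
Original = 20.7 mg/L × 1004 = 2.08 × 10⁴ mg/L = 20.8 mg/mL.

20.8 mg/mL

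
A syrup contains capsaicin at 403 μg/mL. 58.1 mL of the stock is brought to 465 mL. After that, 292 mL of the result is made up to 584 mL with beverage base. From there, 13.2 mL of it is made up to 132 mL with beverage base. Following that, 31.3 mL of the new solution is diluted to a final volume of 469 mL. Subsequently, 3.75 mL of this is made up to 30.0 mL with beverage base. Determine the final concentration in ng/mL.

Overall dilution factor = 8.003 × 2 × 10 × 14.98 × 8 = 1.92 × 10⁴.
403 μg/mL / 1.92 × 10⁴ = 0.0210 μg/mL = 21.0 ng/mL.

21.0 ng/mL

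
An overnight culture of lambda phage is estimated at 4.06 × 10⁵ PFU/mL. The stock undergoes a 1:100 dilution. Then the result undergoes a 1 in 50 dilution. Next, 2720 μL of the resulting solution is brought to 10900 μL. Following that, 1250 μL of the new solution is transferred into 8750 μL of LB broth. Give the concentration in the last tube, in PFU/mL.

Overall dilution factor = 100 × 50 × 4.007 × 8 = 1.60 × 10⁵.
4.06 × 10⁵ PFU/mL / 1.60 × 10⁵ = 2.53 PFU/mL.

2.53 PFU/mL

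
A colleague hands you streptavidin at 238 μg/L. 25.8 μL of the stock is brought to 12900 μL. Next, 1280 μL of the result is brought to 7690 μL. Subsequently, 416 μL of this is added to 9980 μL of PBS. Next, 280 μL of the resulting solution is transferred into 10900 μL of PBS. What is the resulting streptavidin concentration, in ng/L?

Overall dilution factor = 500 × 6.008 × 24.99 × 39.93 = 3.00 × 10⁶.
238 μg/L / 3.00 × 10⁶ = 7.94 × 10⁻⁵ μg/L = 0.0794 ng/L.

0.0794 ng/L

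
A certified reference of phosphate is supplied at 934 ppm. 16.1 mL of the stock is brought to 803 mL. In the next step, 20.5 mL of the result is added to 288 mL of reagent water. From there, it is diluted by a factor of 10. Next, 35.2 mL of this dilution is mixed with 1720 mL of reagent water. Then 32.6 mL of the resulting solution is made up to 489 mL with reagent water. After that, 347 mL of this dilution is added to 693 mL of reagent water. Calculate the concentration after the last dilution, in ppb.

0.0555 ppb

Overall dilution factor = 49.88 × 15.05 × 10 × 49.86 × 15 × 2.997 = 1.68 × 10⁷.
934 ppm / 1.68 × 10⁷ = 5.55 × 10⁻⁵ ppm = 0.0555 ppb.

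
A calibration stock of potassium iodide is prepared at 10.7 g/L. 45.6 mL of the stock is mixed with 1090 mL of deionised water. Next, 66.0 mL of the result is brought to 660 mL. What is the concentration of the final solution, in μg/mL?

43.0 μg/mL

Overall dilution factor = 24.90 × 10 = 249.
10.7 g/L / 249 = 0.0430 g/L = 43.0 μg/mL.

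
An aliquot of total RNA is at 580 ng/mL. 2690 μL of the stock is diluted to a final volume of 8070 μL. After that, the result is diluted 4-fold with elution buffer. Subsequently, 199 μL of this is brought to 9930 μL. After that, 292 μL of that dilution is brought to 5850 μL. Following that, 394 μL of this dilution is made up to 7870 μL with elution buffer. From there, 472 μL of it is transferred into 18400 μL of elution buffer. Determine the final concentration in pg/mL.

0.0605 pg/mL

Overall dilution factor = 3 × 4 × 49.90 × 20.03 × 19.97 × 39.98 = 9.58 × 10⁶.
580 ng/mL / 9.58 × 10⁶ = 6.05 × 10⁻⁵ ng/mL = 0.0605 pg/mL.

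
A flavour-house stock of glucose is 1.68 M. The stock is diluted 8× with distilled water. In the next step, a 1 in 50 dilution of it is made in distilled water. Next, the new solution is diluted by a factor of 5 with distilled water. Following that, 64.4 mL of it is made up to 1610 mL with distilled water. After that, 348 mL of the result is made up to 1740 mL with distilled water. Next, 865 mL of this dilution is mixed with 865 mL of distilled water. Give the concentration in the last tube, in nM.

3360 nM

Overall dilution factor = 8 × 50 × 5 × 25 × 5 × 2 = 5.00 × 10⁵.
1.68 M / 5.00 × 10⁵ = 3.36 × 10⁻⁶ M = 3360 nM.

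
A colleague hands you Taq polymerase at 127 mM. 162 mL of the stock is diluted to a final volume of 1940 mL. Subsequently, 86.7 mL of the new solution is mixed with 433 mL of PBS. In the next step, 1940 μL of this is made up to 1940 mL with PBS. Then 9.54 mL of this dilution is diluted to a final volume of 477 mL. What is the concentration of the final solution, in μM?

0.0354 μM

Overall dilution factor = 11.98 × 5.994 × 1000 × 50 = 3.59 × 10⁶.
127 mM / 3.59 × 10⁶ = 3.54 × 10⁻⁵ mM = 0.0354 μM.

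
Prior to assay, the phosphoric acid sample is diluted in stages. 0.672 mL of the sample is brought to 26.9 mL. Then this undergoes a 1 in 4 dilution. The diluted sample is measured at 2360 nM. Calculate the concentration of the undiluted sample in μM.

378 μM

Overall dilution factor = 40.03 × 4 = 160.
Original = 2360 nM × 160 = 3.78 × 10⁵ nM = 378 μM.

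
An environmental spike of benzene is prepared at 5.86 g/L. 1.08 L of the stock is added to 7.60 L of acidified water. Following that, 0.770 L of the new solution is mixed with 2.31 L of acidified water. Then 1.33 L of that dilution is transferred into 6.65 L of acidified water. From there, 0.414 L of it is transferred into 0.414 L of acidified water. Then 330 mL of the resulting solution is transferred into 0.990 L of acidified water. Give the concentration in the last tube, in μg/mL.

3.80 μg/mL

Overall dilution factor = 8.037 × 4 × 6 × 2 × 4 = 1543.
5.86 g/L / 1543 = 3.80 × 10⁻³ g/L = 3.80 μg/mL.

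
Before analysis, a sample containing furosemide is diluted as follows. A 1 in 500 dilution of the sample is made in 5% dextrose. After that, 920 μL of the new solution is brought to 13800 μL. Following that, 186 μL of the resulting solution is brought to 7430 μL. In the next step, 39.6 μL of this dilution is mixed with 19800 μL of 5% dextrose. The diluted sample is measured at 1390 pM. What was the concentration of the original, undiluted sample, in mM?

209 mM

Overall dilution factor = 500 × 15 × 39.95 × 501 = 1.50 × 10⁸.
Original = 1390 pM × 1.50 × 10⁸ = 2.09 × 10¹¹ pM = 209 mM.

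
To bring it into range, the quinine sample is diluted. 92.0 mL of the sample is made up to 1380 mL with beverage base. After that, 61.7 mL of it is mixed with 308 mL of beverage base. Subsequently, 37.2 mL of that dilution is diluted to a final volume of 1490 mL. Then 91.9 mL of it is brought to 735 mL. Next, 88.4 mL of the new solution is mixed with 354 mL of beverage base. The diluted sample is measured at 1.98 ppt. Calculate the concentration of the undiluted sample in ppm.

0.285 ppm

Overall dilution factor = 15 × 5.992 × 40.05 × 7.998 × 5.005 = 1.44 × 10⁵.
Original = 1.98 ppt × 1.44 × 10⁵ = 2.85 × 10⁵ ppt = 0.285 ppm.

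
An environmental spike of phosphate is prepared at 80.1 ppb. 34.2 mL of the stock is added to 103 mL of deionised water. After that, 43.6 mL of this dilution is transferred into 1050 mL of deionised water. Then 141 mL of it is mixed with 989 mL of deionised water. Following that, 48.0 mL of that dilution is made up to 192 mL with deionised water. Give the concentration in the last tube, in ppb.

0.0248 ppb

Overall dilution factor = 4.012 × 25.08 × 8.014 × 4 = 3226.
80.1 ppb / 3226 = 0.0248 ppb.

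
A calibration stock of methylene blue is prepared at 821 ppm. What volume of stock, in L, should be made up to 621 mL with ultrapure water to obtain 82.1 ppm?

0.0621 L

V₁ = C₂V₂/C₁ = 82.1 × 621 / 821 = 62.1 mL = 0.0621 L.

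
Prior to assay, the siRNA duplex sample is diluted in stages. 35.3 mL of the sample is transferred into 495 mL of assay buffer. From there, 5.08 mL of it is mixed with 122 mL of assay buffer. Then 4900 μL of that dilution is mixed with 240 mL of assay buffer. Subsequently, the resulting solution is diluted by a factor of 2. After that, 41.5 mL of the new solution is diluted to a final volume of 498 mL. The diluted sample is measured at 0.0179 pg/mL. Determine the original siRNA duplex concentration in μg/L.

Overall dilution factor = 15.02 × 25.02 × 49.98 × 2 × 12 = 4.51 × 10⁵.
Original = 0.0179 pg/mL × 4.51 × 10⁵ = 8069 pg/mL = 8.07 μg/L.

8.07 μg/L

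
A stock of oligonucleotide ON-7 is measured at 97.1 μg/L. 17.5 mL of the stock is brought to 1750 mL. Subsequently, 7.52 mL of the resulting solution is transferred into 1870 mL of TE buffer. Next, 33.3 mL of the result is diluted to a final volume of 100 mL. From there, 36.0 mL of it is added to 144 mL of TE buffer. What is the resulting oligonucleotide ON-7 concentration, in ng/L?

0.259 ng/L

Overall dilution factor = 100 × 249.7 × 3.003 × 5 = 3.75 × 10⁵.
97.1 μg/L / 3.75 × 10⁵ = 2.59 × 10⁻⁴ μg/L = 0.259 ng/L.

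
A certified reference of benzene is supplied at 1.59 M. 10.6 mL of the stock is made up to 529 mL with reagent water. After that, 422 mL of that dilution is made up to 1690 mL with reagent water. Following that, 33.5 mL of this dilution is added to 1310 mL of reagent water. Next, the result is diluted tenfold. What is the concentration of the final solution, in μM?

19.8 μM

Overall dilution factor = 49.91 × 4.005 × 40.10 × 10 = 8.02 × 10⁴.
1.59 M / 8.02 × 10⁴ = 1.98 × 10⁻⁵ M = 19.8 μM.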